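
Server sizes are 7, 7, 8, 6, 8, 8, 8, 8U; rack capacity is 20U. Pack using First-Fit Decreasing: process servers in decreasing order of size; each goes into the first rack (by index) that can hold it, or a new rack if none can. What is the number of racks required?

Sorted descending: 8, 8, 8, 8, 8, 7, 7, 6.
Put 8U in rack 1; 12U remain.
Put 8U in rack 1; 4U remain.
Put 8U in rack 2; 12U remain.
Put 8U in rack 2; 4U remain.
Put 8U in rack 3; 12U remain.
Put 7U in rack 3; 5U remain.
Put 7U in rack 4; 13U remain.
Put 6U in rack 4; 7U remain.
Final racks: [8,8] [8,8] [8,7] [7,6].

4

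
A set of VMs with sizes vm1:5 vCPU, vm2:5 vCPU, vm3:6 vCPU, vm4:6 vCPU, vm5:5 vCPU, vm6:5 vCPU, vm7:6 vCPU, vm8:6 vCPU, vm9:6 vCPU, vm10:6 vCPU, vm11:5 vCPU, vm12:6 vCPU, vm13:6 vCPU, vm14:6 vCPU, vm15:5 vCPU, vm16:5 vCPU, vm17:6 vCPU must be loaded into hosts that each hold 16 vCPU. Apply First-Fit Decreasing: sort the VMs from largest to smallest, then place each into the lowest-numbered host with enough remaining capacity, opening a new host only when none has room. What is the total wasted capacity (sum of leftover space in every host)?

33

Sorted descending: 6, 6, 6, 6, 6, 6, 6, 6, 6, 6, 5, 5, 5, 5, 5, 5, 5.
Put 6 vCPU in host 1; 10 vCPU remain.
Put 6 vCPU in host 1; 4 vCPU remain.
Put 6 vCPU in host 2; 10 vCPU remain.
Put 6 vCPU in host 2; 4 vCPU remain.
Put 6 vCPU in host 3; 10 vCPU remain.
Put 6 vCPU in host 3; 4 vCPU remain.
Put 6 vCPU in host 4; 10 vCPU remain.
Put 6 vCPU in host 4; 4 vCPU remain.
Put 6 vCPU in host 5; 10 vCPU remain.
Put 6 vCPU in host 5; 4 vCPU remain.
Put 5 vCPU in host 6; 11 vCPU remain.
Put 5 vCPU in host 6; 6 vCPU remain.
Put 5 vCPU in host 6; 1 vCPU remain.
Put 5 vCPU in host 7; 11 vCPU remain.
Put 5 vCPU in host 7; 6 vCPU remain.
Put 5 vCPU in host 7; 1 vCPU remain.
Put 5 vCPU in host 8; 11 vCPU remain.
8 hosts × 16 vCPU = 128 vCPU; used 95 vCPU; unused 33 vCPU.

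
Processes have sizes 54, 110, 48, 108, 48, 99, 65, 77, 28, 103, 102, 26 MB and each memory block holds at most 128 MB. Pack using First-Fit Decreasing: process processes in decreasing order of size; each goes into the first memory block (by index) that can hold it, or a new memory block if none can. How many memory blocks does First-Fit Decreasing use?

Sorted descending: 110, 108, 103, 102, 99, 77, 65, 54, 48, 48, 28, 26.
memory block 1: place 110 MB, 18 MB left
memory block 2: place 108 MB, 20 MB left
memory block 3: place 103 MB, 25 MB left
memory block 4: place 102 MB, 26 MB left
memory block 5: place 99 MB, 29 MB left
memory block 6: place 77 MB, 51 MB left
memory block 7: place 65 MB, 63 MB left
memory block 7: place 54 MB, 9 MB left
memory block 6: place 48 MB, 3 MB left
memory block 8: place 48 MB, 80 MB left
memory block 5: place 28 MB, 1 MB left
memory block 4: place 26 MB, 0 MB left

8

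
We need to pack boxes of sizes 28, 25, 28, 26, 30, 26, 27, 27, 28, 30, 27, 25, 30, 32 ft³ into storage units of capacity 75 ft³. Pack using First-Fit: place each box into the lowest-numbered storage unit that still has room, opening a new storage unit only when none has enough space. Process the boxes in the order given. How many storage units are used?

28 ft³ → storage unit 1 (remaining 47 ft³)
25 ft³ → storage unit 1 (remaining 22 ft³)
28 ft³ → storage unit 2 (remaining 47 ft³)
26 ft³ → storage unit 2 (remaining 21 ft³)
30 ft³ → storage unit 3 (remaining 45 ft³)
26 ft³ → storage unit 3 (remaining 19 ft³)
27 ft³ → storage unit 4 (remaining 48 ft³)
27 ft³ → storage unit 4 (remaining 21 ft³)
28 ft³ → storage unit 5 (remaining 47 ft³)
30 ft³ → storage unit 5 (remaining 17 ft³)
27 ft³ → storage unit 6 (remaining 48 ft³)
25 ft³ → storage unit 6 (remaining 23 ft³)
30 ft³ → storage unit 7 (remaining 45 ft³)
32 ft³ → storage unit 7 (remaining 13 ft³)

7 storage units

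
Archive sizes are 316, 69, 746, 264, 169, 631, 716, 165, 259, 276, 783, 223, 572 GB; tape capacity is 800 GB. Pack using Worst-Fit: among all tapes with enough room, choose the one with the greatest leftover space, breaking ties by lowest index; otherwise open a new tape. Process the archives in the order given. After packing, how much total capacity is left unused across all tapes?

411

316 GB → tape 1 (remaining 484 GB)
69 GB → tape 1 (remaining 415 GB)
746 GB → tape 2 (remaining 54 GB)
264 GB → tape 1 (remaining 151 GB)
169 GB → tape 3 (remaining 631 GB)
631 GB → tape 3 (remaining 0 GB)
716 GB → tape 4 (remaining 84 GB)
165 GB → tape 5 (remaining 635 GB)
259 GB → tape 5 (remaining 376 GB)
276 GB → tape 5 (remaining 100 GB)
783 GB → tape 6 (remaining 17 GB)
223 GB → tape 7 (remaining 577 GB)
572 GB → tape 7 (remaining 5 GB)
7 tapes × 800 GB = 5600 GB; used 5189 GB; unused 411 GB.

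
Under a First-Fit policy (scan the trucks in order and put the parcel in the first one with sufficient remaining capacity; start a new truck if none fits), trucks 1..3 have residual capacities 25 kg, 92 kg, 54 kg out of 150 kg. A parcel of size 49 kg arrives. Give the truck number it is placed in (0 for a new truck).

Trucks with room: truck 2 (92 kg), truck 3 (54 kg).
The first with room is truck 2.

2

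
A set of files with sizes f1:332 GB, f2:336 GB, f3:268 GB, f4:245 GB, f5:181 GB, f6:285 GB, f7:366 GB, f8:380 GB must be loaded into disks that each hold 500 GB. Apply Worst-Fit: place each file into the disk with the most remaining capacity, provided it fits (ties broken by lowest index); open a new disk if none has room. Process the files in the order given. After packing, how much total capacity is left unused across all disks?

1107

Put f1 (332 GB) in disk 1; 168 GB remain.
Put f2 (336 GB) in disk 2; 164 GB remain.
Put f3 (268 GB) in disk 3; 232 GB remain.
Put f4 (245 GB) in disk 4; 255 GB remain.
Put f5 (181 GB) in disk 4; 74 GB remain.
Put f6 (285 GB) in disk 5; 215 GB remain.
Put f7 (366 GB) in disk 6; 134 GB remain.
Put f8 (380 GB) in disk 7; 120 GB remain.
7 disks × 500 GB = 3500 GB; used 2393 GB; unused 1107 GB.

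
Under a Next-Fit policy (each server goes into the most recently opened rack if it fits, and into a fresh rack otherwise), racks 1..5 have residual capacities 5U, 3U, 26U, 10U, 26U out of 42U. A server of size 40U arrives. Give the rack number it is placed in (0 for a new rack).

0

Next-Fit only looks at rack 5, which has 26U free.
40U does not fit, so a new rack is opened.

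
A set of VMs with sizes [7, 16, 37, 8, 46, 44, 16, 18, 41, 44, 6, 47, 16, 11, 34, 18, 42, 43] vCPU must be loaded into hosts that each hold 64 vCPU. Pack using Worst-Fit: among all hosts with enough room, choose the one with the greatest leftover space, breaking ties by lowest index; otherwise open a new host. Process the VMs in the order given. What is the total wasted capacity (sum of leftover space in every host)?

Put 7 vCPU in host 1; 57 vCPU remain.
Put 16 vCPU in host 1; 41 vCPU remain.
Put 37 vCPU in host 1; 4 vCPU remain.
Put 8 vCPU in host 2; 56 vCPU remain.
Put 46 vCPU in host 2; 10 vCPU remain.
Put 44 vCPU in host 3; 20 vCPU remain.
Put 16 vCPU in host 3; 4 vCPU remain.
Put 18 vCPU in host 4; 46 vCPU remain.
Put 41 vCPU in host 4; 5 vCPU remain.
Put 44 vCPU in host 5; 20 vCPU remain.
Put 6 vCPU in host 5; 14 vCPU remain.
Put 47 vCPU in host 6; 17 vCPU remain.
Put 16 vCPU in host 6; 1 vCPU remain.
Put 11 vCPU in host 5; 3 vCPU remain.
Put 34 vCPU in host 7; 30 vCPU remain.
Put 18 vCPU in host 7; 12 vCPU remain.
Put 42 vCPU in host 8; 22 vCPU remain.
Put 43 vCPU in host 9; 21 vCPU remain.
9 hosts × 64 vCPU = 576 vCPU; used 494 vCPU; unused 82 vCPU.

82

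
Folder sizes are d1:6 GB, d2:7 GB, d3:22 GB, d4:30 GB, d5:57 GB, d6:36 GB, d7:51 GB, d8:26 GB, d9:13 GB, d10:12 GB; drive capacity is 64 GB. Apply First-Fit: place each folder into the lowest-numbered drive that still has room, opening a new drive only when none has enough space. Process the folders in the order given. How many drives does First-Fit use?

Put d1 (6 GB) in drive 1; 58 GB remain.
Put d2 (7 GB) in drive 1; 51 GB remain.
Put d3 (22 GB) in drive 1; 29 GB remain.
Put d4 (30 GB) in drive 2; 34 GB remain.
Put d5 (57 GB) in drive 3; 7 GB remain.
Put d6 (36 GB) in drive 4; 28 GB remain.
Put d7 (51 GB) in drive 5; 13 GB remain.
Put d8 (26 GB) in drive 1; 3 GB remain.
Put d9 (13 GB) in drive 2; 21 GB remain.
Put d10 (12 GB) in drive 2; 9 GB remain.
Final drives: [6,7,22,26] [30,13,12] [57] [36] [51].

5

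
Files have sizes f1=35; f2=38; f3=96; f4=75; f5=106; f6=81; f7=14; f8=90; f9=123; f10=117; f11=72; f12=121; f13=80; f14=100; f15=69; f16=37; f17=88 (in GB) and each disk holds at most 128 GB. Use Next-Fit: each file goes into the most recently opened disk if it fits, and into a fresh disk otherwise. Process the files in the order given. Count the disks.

Put f1 (35 GB) in disk 1; 93 GB remain.
Put f2 (38 GB) in disk 1; 55 GB remain.
Put f3 (96 GB) in disk 2; 32 GB remain.
Put f4 (75 GB) in disk 3; 53 GB remain.
Put f5 (106 GB) in disk 4; 22 GB remain.
Put f6 (81 GB) in disk 5; 47 GB remain.
Put f7 (14 GB) in disk 5; 33 GB remain.
Put f8 (90 GB) in disk 6; 38 GB remain.
Put f9 (123 GB) in disk 7; 5 GB remain.
Put f10 (117 GB) in disk 8; 11 GB remain.
Put f11 (72 GB) in disk 9; 56 GB remain.
Put f12 (121 GB) in disk 10; 7 GB remain.
Put f13 (80 GB) in disk 11; 48 GB remain.
Put f14 (100 GB) in disk 12; 28 GB remain.
Put f15 (69 GB) in disk 13; 59 GB remain.
Put f16 (37 GB) in disk 13; 22 GB remain.
Put f17 (88 GB) in disk 14; 40 GB remain.
Final disks: [35,38] [96] [75] [106] [81,14] [90] [123] [117] [72] [121] [80] [100] [69,37] [88].

14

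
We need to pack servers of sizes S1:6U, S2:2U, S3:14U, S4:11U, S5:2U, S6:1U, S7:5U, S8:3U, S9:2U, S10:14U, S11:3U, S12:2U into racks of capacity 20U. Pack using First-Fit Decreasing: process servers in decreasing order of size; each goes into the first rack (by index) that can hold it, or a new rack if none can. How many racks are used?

4 racks

Sorted descending: 14, 14, 11, 6, 5, 3, 3, 2, 2, 2, 2, 1.
14U → rack 1 (remaining 6U)
14U → rack 2 (remaining 6U)
11U → rack 3 (remaining 9U)
6U → rack 1 (remaining 0U)
5U → rack 2 (remaining 1U)
3U → rack 3 (remaining 6U)
3U → rack 3 (remaining 3U)
2U → rack 3 (remaining 1U)
2U → rack 4 (remaining 18U)
2U → rack 4 (remaining 16U)
2U → rack 4 (remaining 14U)
1U → rack 2 (remaining 0U)
Final racks: [14,6] [14,5,1] [11,3,3,2] [2,2,2].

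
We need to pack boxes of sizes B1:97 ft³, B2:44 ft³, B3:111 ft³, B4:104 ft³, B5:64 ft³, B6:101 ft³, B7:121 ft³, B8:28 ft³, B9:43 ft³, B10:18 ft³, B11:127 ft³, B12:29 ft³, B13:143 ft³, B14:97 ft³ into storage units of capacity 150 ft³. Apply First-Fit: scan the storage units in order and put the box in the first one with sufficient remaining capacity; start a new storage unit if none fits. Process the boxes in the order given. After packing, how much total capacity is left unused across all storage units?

storage unit 1: place B1 (97 ft³), 53 ft³ left
storage unit 1: place B2 (44 ft³), 9 ft³ left
storage unit 2: place B3 (111 ft³), 39 ft³ left
storage unit 3: place B4 (104 ft³), 46 ft³ left
storage unit 4: place B5 (64 ft³), 86 ft³ left
storage unit 5: place B6 (101 ft³), 49 ft³ left
storage unit 6: place B7 (121 ft³), 29 ft³ left
storage unit 2: place B8 (28 ft³), 11 ft³ left
storage unit 3: place B9 (43 ft³), 3 ft³ left
storage unit 4: place B10 (18 ft³), 68 ft³ left
storage unit 7: place B11 (127 ft³), 23 ft³ left
storage unit 4: place B12 (29 ft³), 39 ft³ left
storage unit 8: place B13 (143 ft³), 7 ft³ left
storage unit 9: place B14 (97 ft³), 53 ft³ left
9 storage units × 150 ft³ = 1350 ft³; used 1127 ft³; unused 223 ft³.

223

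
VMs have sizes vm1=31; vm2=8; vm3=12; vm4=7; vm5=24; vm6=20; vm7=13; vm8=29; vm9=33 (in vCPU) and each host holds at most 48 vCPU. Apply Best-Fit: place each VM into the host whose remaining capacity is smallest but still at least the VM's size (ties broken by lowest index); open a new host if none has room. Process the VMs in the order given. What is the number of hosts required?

5

vm1 (31 vCPU) → host 1 (remaining 17 vCPU)
vm2 (8 vCPU) → host 1 (remaining 9 vCPU)
vm3 (12 vCPU) → host 2 (remaining 36 vCPU)
vm4 (7 vCPU) → host 1 (remaining 2 vCPU)
vm5 (24 vCPU) → host 2 (remaining 12 vCPU)
vm6 (20 vCPU) → host 3 (remaining 28 vCPU)
vm7 (13 vCPU) → host 3 (remaining 15 vCPU)
vm8 (29 vCPU) → host 4 (remaining 19 vCPU)
vm9 (33 vCPU) → host 5 (remaining 15 vCPU)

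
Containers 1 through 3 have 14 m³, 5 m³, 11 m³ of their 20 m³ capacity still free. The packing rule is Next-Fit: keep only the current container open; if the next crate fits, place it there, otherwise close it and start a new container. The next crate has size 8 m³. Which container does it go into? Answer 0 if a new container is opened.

Next-Fit only looks at container 3, which has 11 m³ free.
8 m³ fits there.

3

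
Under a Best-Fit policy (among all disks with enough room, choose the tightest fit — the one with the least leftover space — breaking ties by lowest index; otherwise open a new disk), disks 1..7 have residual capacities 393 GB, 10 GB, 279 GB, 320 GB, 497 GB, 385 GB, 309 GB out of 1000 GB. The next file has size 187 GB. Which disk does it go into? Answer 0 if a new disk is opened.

3

Disks with room: disk 1 (393 GB), disk 3 (279 GB), disk 4 (320 GB), disk 5 (497 GB), disk 6 (385 GB), disk 7 (309 GB).
Tightest fit is disk 3 with 279 GB free.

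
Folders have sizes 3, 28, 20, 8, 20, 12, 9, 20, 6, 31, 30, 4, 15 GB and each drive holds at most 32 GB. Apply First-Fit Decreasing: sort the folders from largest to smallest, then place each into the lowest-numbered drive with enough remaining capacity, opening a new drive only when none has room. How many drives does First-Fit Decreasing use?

Sorted descending: 31, 30, 28, 20, 20, 20, 15, 12, 9, 8, 6, 4, 3.
31 GB → drive 1 (remaining 1 GB)
30 GB → drive 2 (remaining 2 GB)
28 GB → drive 3 (remaining 4 GB)
20 GB → drive 4 (remaining 12 GB)
20 GB → drive 5 (remaining 12 GB)
20 GB → drive 6 (remaining 12 GB)
15 GB → drive 7 (remaining 17 GB)
12 GB → drive 4 (remaining 0 GB)
9 GB → drive 5 (remaining 3 GB)
8 GB → drive 6 (remaining 4 GB)
6 GB → drive 7 (remaining 11 GB)
4 GB → drive 3 (remaining 0 GB)
3 GB → drive 5 (remaining 0 GB)

7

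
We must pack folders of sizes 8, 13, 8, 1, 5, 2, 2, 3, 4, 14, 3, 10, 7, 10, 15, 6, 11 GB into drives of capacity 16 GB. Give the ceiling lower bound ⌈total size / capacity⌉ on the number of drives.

Total size = 8 + 13 + 8 + 1 + 5 + 2 + 2 + 3 + 4 + 14 + 3 + 10 + 7 + 10 + 15 + 6 + 11 = 122 GB.
⌈122 / 16⌉ = 8.

8 drives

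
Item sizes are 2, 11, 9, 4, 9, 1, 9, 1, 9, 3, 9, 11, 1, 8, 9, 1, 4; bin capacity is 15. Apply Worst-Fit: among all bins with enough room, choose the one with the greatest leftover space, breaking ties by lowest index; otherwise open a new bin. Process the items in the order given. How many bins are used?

bin 1: place 2, 13 left
bin 1: place 11, 2 left
bin 2: place 9, 6 left
bin 2: place 4, 2 left
bin 3: place 9, 6 left
bin 3: place 1, 5 left
bin 4: place 9, 6 left
bin 4: place 1, 5 left
bin 5: place 9, 6 left
bin 5: place 3, 3 left
bin 6: place 9, 6 left
bin 7: place 11, 4 left
bin 6: place 1, 5 left
bin 8: place 8, 7 left
bin 9: place 9, 6 left
bin 8: place 1, 6 left
bin 8: place 4, 2 left

9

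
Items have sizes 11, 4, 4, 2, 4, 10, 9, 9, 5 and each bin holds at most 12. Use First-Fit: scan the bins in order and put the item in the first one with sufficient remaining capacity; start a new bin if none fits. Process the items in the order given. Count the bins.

bin 1: place 11, 1 left
bin 2: place 4, 8 left
bin 2: place 4, 4 left
bin 2: place 2, 2 left
bin 3: place 4, 8 left
bin 4: place 10, 2 left
bin 5: place 9, 3 left
bin 6: place 9, 3 left
bin 3: place 5, 3 left

6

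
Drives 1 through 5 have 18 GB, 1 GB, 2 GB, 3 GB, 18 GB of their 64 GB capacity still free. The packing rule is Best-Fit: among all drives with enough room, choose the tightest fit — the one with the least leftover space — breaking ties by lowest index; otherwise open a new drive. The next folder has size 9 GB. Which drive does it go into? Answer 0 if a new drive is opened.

Drives with room: drive 1 (18 GB), drive 5 (18 GB).
Tightest fit is drive 1 with 18 GB free.

1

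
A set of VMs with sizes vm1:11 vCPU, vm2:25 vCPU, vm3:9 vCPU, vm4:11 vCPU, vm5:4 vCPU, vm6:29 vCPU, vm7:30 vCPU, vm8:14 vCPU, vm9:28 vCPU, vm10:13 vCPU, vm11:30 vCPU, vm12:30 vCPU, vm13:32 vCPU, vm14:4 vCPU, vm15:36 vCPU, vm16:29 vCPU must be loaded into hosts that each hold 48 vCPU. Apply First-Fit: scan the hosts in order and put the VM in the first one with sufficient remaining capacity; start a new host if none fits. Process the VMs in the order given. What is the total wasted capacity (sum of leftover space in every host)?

vm1 (11 vCPU) → host 1 (remaining 37 vCPU)
vm2 (25 vCPU) → host 1 (remaining 12 vCPU)
vm3 (9 vCPU) → host 1 (remaining 3 vCPU)
vm4 (11 vCPU) → host 2 (remaining 37 vCPU)
vm5 (4 vCPU) → host 2 (remaining 33 vCPU)
vm6 (29 vCPU) → host 2 (remaining 4 vCPU)
vm7 (30 vCPU) → host 3 (remaining 18 vCPU)
vm8 (14 vCPU) → host 3 (remaining 4 vCPU)
vm9 (28 vCPU) → host 4 (remaining 20 vCPU)
vm10 (13 vCPU) → host 4 (remaining 7 vCPU)
vm11 (30 vCPU) → host 5 (remaining 18 vCPU)
vm12 (30 vCPU) → host 6 (remaining 18 vCPU)
vm13 (32 vCPU) → host 7 (remaining 16 vCPU)
vm14 (4 vCPU) → host 2 (remaining 0 vCPU)
vm15 (36 vCPU) → host 8 (remaining 12 vCPU)
vm16 (29 vCPU) → host 9 (remaining 19 vCPU)
9 hosts × 48 vCPU = 432 vCPU; used 335 vCPU; unused 97 vCPU.

97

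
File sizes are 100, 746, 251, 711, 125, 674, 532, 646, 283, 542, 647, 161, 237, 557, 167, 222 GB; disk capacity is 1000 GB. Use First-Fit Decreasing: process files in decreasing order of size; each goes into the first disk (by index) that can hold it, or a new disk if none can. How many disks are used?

8 disks

Sorted descending: 746, 711, 674, 647, 646, 557, 542, 532, 283, 251, 237, 222, 167, 161, 125, 100.
746 GB → disk 1 (remaining 254 GB)
711 GB → disk 2 (remaining 289 GB)
674 GB → disk 3 (remaining 326 GB)
647 GB → disk 4 (remaining 353 GB)
646 GB → disk 5 (remaining 354 GB)
557 GB → disk 6 (remaining 443 GB)
542 GB → disk 7 (remaining 458 GB)
532 GB → disk 8 (remaining 468 GB)
283 GB → disk 2 (remaining 6 GB)
251 GB → disk 1 (remaining 3 GB)
237 GB → disk 3 (remaining 89 GB)
222 GB → disk 4 (remaining 131 GB)
167 GB → disk 5 (remaining 187 GB)
161 GB → disk 5 (remaining 26 GB)
125 GB → disk 4 (remaining 6 GB)
100 GB → disk 6 (remaining 343 GB)
Final disks: [746,251] [711,283] [674,237] [647,222,125] [646,167,161] [557,100] [542] [532].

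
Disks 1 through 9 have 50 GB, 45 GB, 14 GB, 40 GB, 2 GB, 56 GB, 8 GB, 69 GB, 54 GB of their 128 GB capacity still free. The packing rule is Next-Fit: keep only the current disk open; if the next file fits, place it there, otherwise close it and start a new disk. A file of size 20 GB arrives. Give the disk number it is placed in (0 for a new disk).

Next-Fit only looks at disk 9, which has 54 GB free.
20 GB fits there.

9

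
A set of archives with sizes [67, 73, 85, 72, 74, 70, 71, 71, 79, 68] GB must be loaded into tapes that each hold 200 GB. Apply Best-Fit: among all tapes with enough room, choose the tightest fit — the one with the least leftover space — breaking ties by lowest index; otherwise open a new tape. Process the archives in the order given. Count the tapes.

Put 67 GB in tape 1; 133 GB remain.
Put 73 GB in tape 1; 60 GB remain.
Put 85 GB in tape 2; 115 GB remain.
Put 72 GB in tape 2; 43 GB remain.
Put 74 GB in tape 3; 126 GB remain.
Put 70 GB in tape 3; 56 GB remain.
Put 71 GB in tape 4; 129 GB remain.
Put 71 GB in tape 4; 58 GB remain.
Put 79 GB in tape 5; 121 GB remain.
Put 68 GB in tape 5; 53 GB remain.

5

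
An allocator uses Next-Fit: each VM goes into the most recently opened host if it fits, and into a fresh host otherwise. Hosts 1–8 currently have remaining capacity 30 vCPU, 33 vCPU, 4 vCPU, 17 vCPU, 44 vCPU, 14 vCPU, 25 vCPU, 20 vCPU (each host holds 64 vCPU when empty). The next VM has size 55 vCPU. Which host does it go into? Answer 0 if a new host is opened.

0

Next-Fit only looks at host 8, which has 20 vCPU free.
55 vCPU does not fit, so a new host is opened.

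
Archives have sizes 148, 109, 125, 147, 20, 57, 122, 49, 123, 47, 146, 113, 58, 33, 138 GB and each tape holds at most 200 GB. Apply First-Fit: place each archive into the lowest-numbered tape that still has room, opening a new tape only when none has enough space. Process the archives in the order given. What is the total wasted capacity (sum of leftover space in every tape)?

Put 148 GB in tape 1; 52 GB remain.
Put 109 GB in tape 2; 91 GB remain.
Put 125 GB in tape 3; 75 GB remain.
Put 147 GB in tape 4; 53 GB remain.
Put 20 GB in tape 1; 32 GB remain.
Put 57 GB in tape 2; 34 GB remain.
Put 122 GB in tape 5; 78 GB remain.
Put 49 GB in tape 3; 26 GB remain.
Put 123 GB in tape 6; 77 GB remain.
Put 47 GB in tape 4; 6 GB remain.
Put 146 GB in tape 7; 54 GB remain.
Put 113 GB in tape 8; 87 GB remain.
Put 58 GB in tape 5; 20 GB remain.
Put 33 GB in tape 2; 1 GB remain.
Put 138 GB in tape 9; 62 GB remain.
9 tapes × 200 GB = 1800 GB; used 1435 GB; unused 365 GB.

365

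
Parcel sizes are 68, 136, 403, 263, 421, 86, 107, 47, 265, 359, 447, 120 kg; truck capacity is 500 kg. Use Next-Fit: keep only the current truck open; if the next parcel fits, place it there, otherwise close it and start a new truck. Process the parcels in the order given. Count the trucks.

68 kg → truck 1 (remaining 432 kg)
136 kg → truck 1 (remaining 296 kg)
403 kg → truck 2 (remaining 97 kg)
263 kg → truck 3 (remaining 237 kg)
421 kg → truck 4 (remaining 79 kg)
86 kg → truck 5 (remaining 414 kg)
107 kg → truck 5 (remaining 307 kg)
47 kg → truck 5 (remaining 260 kg)
265 kg → truck 6 (remaining 235 kg)
359 kg → truck 7 (remaining 141 kg)
447 kg → truck 8 (remaining 53 kg)
120 kg → truck 9 (remaining 380 kg)
Final trucks: [68,136] [403] [263] [421] [86,107,47] [265] [359] [447] [120].

9 trucks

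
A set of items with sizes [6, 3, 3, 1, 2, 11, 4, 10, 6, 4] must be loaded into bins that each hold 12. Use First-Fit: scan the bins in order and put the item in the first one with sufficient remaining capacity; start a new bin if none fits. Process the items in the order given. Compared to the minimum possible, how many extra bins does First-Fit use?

First-Fit: [6,3,3] [1,2,4,4] [11] [10] [6] → 5 bins.
Total size 50; any packing needs at least ⌈50/12⌉ = 5 bins.
So 5 is already optimal.

0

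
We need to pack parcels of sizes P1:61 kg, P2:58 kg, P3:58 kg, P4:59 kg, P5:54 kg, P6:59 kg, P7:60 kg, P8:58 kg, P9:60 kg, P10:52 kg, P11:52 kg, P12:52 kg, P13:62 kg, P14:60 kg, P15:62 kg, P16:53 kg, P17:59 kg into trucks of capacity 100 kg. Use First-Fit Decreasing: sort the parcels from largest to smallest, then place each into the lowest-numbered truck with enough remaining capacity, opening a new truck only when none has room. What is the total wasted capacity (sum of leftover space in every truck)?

721

Sorted descending: 62, 62, 61, 60, 60, 60, 59, 59, 59, 58, 58, 58, 54, 53, 52, 52, 52.
62 kg → truck 1 (remaining 38 kg)
62 kg → truck 2 (remaining 38 kg)
61 kg → truck 3 (remaining 39 kg)
60 kg → truck 4 (remaining 40 kg)
60 kg → truck 5 (remaining 40 kg)
60 kg → truck 6 (remaining 40 kg)
59 kg → truck 7 (remaining 41 kg)
59 kg → truck 8 (remaining 41 kg)
59 kg → truck 9 (remaining 41 kg)
58 kg → truck 10 (remaining 42 kg)
58 kg → truck 11 (remaining 42 kg)
58 kg → truck 12 (remaining 42 kg)
54 kg → truck 13 (remaining 46 kg)
53 kg → truck 14 (remaining 47 kg)
52 kg → truck 15 (remaining 48 kg)
52 kg → truck 16 (remaining 48 kg)
52 kg → truck 17 (remaining 48 kg)
17 trucks × 100 kg = 1700 kg; used 979 kg; unused 721 kg.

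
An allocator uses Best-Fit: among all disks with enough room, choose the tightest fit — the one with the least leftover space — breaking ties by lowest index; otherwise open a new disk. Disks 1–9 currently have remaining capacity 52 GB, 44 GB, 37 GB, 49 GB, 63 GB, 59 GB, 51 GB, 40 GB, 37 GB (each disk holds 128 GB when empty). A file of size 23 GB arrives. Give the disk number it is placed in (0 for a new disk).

Disks with room: disk 1 (52 GB), disk 2 (44 GB), disk 3 (37 GB), disk 4 (49 GB), disk 5 (63 GB), disk 6 (59 GB), disk 7 (51 GB), disk 8 (40 GB), disk 9 (37 GB).
Tightest fit is disk 3 with 37 GB free.

3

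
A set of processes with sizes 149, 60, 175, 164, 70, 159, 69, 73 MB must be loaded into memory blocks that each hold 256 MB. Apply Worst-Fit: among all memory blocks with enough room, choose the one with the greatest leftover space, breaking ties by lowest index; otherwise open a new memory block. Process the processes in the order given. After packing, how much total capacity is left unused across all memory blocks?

149 MB → memory block 1 (remaining 107 MB)
60 MB → memory block 1 (remaining 47 MB)
175 MB → memory block 2 (remaining 81 MB)
164 MB → memory block 3 (remaining 92 MB)
70 MB → memory block 3 (remaining 22 MB)
159 MB → memory block 4 (remaining 97 MB)
69 MB → memory block 4 (remaining 28 MB)
73 MB → memory block 2 (remaining 8 MB)
4 memory blocks × 256 MB = 1024 MB; used 919 MB; unused 105 MB.

105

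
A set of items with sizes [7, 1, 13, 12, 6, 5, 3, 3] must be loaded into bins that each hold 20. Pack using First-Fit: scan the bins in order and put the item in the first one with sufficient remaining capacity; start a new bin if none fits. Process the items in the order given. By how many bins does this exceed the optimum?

0

First-Fit: [7,1,12] [13,6] [5,3,3] → 3 bins.
Total size 50; any packing needs at least ⌈50/20⌉ = 3 bins.
So 3 is already optimal.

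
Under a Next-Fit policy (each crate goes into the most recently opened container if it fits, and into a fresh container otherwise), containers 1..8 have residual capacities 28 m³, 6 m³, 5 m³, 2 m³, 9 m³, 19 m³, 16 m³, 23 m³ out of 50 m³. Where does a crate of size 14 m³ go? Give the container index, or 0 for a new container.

Next-Fit only looks at container 8, which has 23 m³ free.
14 m³ fits there.

8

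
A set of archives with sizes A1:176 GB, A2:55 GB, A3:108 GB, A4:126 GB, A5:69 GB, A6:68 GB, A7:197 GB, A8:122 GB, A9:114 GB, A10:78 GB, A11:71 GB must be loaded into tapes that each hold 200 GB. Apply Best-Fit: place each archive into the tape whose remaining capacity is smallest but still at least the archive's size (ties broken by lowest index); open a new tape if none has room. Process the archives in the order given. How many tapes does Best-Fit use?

Put A1 (176 GB) in tape 1; 24 GB remain.
Put A2 (55 GB) in tape 2; 145 GB remain.
Put A3 (108 GB) in tape 2; 37 GB remain.
Put A4 (126 GB) in tape 3; 74 GB remain.
Put A5 (69 GB) in tape 3; 5 GB remain.
Put A6 (68 GB) in tape 4; 132 GB remain.
Put A7 (197 GB) in tape 5; 3 GB remain.
Put A8 (122 GB) in tape 4; 10 GB remain.
Put A9 (114 GB) in tape 6; 86 GB remain.
Put A10 (78 GB) in tape 6; 8 GB remain.
Put A11 (71 GB) in tape 7; 129 GB remain.
Final tapes: [176] [55,108] [126,69] [68,122] [197] [114,78] [71].

7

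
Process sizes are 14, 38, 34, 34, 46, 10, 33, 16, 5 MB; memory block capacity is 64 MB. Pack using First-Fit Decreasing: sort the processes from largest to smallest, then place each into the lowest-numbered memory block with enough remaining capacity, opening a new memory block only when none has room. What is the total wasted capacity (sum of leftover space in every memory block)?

Sorted descending: 46, 38, 34, 34, 33, 16, 14, 10, 5.
Put 46 MB in memory block 1; 18 MB remain.
Put 38 MB in memory block 2; 26 MB remain.
Put 34 MB in memory block 3; 30 MB remain.
Put 34 MB in memory block 4; 30 MB remain.
Put 33 MB in memory block 5; 31 MB remain.
Put 16 MB in memory block 1; 2 MB remain.
Put 14 MB in memory block 2; 12 MB remain.
Put 10 MB in memory block 2; 2 MB remain.
Put 5 MB in memory block 3; 25 MB remain.
5 memory blocks × 64 MB = 320 MB; used 230 MB; unused 90 MB.

90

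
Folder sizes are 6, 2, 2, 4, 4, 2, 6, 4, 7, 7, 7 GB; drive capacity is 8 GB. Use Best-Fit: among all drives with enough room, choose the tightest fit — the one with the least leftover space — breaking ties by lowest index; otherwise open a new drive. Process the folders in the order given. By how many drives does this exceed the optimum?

0

Best-Fit: [6,2] [2,4,2] [4,4] [6] [7] [7] [7] → 7 drives.
Total size 51 GB; any packing needs at least ⌈51/8⌉ = 7 drives.
So 7 is already optimal.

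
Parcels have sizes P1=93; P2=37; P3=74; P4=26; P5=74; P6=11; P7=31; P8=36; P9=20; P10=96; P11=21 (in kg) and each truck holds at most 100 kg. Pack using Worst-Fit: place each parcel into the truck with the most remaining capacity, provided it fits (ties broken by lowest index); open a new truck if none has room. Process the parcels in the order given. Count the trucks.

Put P1 (93 kg) in truck 1; 7 kg remain.
Put P2 (37 kg) in truck 2; 63 kg remain.
Put P3 (74 kg) in truck 3; 26 kg remain.
Put P4 (26 kg) in truck 2; 37 kg remain.
Put P5 (74 kg) in truck 4; 26 kg remain.
Put P6 (11 kg) in truck 2; 26 kg remain.
Put P7 (31 kg) in truck 5; 69 kg remain.
Put P8 (36 kg) in truck 5; 33 kg remain.
Put P9 (20 kg) in truck 5; 13 kg remain.
Put P10 (96 kg) in truck 6; 4 kg remain.
Put P11 (21 kg) in truck 2; 5 kg remain.

6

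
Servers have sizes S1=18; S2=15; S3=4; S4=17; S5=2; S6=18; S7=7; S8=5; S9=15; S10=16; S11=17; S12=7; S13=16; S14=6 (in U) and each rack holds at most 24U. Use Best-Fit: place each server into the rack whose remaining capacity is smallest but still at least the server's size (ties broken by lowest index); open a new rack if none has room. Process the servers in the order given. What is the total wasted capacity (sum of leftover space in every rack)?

29

rack 1: place S1 (18U), 6U left
rack 2: place S2 (15U), 9U left
rack 1: place S3 (4U), 2U left
rack 3: place S4 (17U), 7U left
rack 1: place S5 (2U), 0U left
rack 4: place S6 (18U), 6U left
rack 3: place S7 (7U), 0U left
rack 4: place S8 (5U), 1U left
rack 5: place S9 (15U), 9U left
rack 6: place S10 (16U), 8U left
rack 7: place S11 (17U), 7U left
rack 7: place S12 (7U), 0U left
rack 8: place S13 (16U), 8U left
rack 6: place S14 (6U), 2U left
8 racks × 24U = 192U; used 163U; unused 29U.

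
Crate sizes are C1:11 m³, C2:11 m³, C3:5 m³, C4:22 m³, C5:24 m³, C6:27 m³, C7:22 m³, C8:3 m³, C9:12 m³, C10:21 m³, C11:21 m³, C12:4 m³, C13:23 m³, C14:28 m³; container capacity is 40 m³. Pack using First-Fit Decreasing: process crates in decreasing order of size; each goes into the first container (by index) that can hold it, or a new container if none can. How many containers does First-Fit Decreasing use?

Sorted descending: 28, 27, 24, 23, 22, 22, 21, 21, 12, 11, 11, 5, 4, 3.
container 1: place 28 m³, 12 m³ left
container 2: place 27 m³, 13 m³ left
container 3: place 24 m³, 16 m³ left
container 4: place 23 m³, 17 m³ left
container 5: place 22 m³, 18 m³ left
container 6: place 22 m³, 18 m³ left
container 7: place 21 m³, 19 m³ left
container 8: place 21 m³, 19 m³ left
container 1: place 12 m³, 0 m³ left
container 2: place 11 m³, 2 m³ left
container 3: place 11 m³, 5 m³ left
container 3: place 5 m³, 0 m³ left
container 4: place 4 m³, 13 m³ left
container 4: place 3 m³, 10 m³ left
Final containers: [28,12] [27,11] [24,11,5] [23,4,3] [22] [22] [21] [21].

8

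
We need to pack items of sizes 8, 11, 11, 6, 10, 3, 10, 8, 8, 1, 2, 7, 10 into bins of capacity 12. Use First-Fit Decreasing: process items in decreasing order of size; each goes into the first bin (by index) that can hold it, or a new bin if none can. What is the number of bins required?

10 bins

Sorted descending: 11, 11, 10, 10, 10, 8, 8, 8, 7, 6, 3, 2, 1.
bin 1: place 11, 1 left
bin 2: place 11, 1 left
bin 3: place 10, 2 left
bin 4: place 10, 2 left
bin 5: place 10, 2 left
bin 6: place 8, 4 left
bin 7: place 8, 4 left
bin 8: place 8, 4 left
bin 9: place 7, 5 left
bin 10: place 6, 6 left
bin 6: place 3, 1 left
bin 3: place 2, 0 left
bin 1: place 1, 0 left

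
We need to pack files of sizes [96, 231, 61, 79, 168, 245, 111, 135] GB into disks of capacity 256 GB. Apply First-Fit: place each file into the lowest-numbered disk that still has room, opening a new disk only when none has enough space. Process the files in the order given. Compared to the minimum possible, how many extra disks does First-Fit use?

First-Fit: [96,61,79] [231] [168] [245] [111,135] → 5 disks.
Total size 1126 GB; any packing needs at least ⌈1126/256⌉ = 5 disks.
So 5 is already optimal.

0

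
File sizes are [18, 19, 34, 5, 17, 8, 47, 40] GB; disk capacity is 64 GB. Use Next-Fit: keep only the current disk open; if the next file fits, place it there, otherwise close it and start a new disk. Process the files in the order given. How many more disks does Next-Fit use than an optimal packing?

Next-Fit: [18,19] [34,5,17,8] [47] [40] → 4 disks.
Total size 188 GB; any packing needs at least ⌈188/64⌉ = 3 disks.
An optimal packing achieves that bound: [47,17] [40,19,5] [34,18,8] → 3 disks.
Excess: 4 − 3 = 1.

1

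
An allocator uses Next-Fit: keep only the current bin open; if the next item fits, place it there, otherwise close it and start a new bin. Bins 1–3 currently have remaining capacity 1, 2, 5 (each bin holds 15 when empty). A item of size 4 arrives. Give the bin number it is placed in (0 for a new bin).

Next-Fit only looks at bin 3, which has 5 free.
4 fits there.

3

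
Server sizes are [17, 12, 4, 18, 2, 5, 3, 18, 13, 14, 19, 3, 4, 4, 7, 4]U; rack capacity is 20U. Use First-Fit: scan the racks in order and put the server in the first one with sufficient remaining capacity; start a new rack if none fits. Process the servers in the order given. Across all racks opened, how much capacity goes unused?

17U → rack 1 (remaining 3U)
12U → rack 2 (remaining 8U)
4U → rack 2 (remaining 4U)
18U → rack 3 (remaining 2U)
2U → rack 1 (remaining 1U)
5U → rack 4 (remaining 15U)
3U → rack 2 (remaining 1U)
18U → rack 5 (remaining 2U)
13U → rack 4 (remaining 2U)
14U → rack 6 (remaining 6U)
19U → rack 7 (remaining 1U)
3U → rack 6 (remaining 3U)
4U → rack 8 (remaining 16U)
4U → rack 8 (remaining 12U)
7U → rack 8 (remaining 5U)
4U → rack 8 (remaining 1U)
8 racks × 20U = 160U; used 147U; unused 13U.

13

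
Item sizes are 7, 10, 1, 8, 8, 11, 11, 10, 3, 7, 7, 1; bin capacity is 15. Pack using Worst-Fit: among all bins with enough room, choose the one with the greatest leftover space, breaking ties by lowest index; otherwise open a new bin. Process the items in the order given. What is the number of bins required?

Put 7 in bin 1; 8 remain.
Put 10 in bin 2; 5 remain.
Put 1 in bin 1; 7 remain.
Put 8 in bin 3; 7 remain.
Put 8 in bin 4; 7 remain.
Put 11 in bin 5; 4 remain.
Put 11 in bin 6; 4 remain.
Put 10 in bin 7; 5 remain.
Put 3 in bin 1; 4 remain.
Put 7 in bin 3; 0 remain.
Put 7 in bin 4; 0 remain.
Put 1 in bin 2; 4 remain.

7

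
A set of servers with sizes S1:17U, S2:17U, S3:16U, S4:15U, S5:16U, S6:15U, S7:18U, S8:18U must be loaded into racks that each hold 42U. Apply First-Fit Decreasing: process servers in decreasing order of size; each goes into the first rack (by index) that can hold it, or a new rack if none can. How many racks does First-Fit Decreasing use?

Sorted descending: 18, 18, 17, 17, 16, 16, 15, 15.
18U → rack 1 (remaining 24U)
18U → rack 1 (remaining 6U)
17U → rack 2 (remaining 25U)
17U → rack 2 (remaining 8U)
16U → rack 3 (remaining 26U)
16U → rack 3 (remaining 10U)
15U → rack 4 (remaining 27U)
15U → rack 4 (remaining 12U)

4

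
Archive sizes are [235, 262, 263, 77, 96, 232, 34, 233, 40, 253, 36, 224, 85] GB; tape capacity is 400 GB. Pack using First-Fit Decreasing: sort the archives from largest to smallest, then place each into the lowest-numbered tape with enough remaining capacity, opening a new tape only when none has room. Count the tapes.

Sorted descending: 263, 262, 253, 235, 233, 232, 224, 96, 85, 77, 40, 36, 34.
tape 1: place 263 GB, 137 GB left
tape 2: place 262 GB, 138 GB left
tape 3: place 253 GB, 147 GB left
tape 4: place 235 GB, 165 GB left
tape 5: place 233 GB, 167 GB left
tape 6: place 232 GB, 168 GB left
tape 7: place 224 GB, 176 GB left
tape 1: place 96 GB, 41 GB left
tape 2: place 85 GB, 53 GB left
tape 3: place 77 GB, 70 GB left
tape 1: place 40 GB, 1 GB left
tape 2: place 36 GB, 17 GB left
tape 3: place 34 GB, 36 GB left
Final tapes: [263,96,40] [262,85,36] [253,77,34] [235] [233] [232] [224].

7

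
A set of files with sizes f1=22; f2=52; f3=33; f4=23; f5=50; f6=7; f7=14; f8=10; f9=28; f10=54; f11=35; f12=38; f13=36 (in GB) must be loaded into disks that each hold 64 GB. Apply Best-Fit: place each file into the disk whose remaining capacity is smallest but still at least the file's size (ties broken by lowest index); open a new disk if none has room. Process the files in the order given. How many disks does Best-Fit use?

8 disks

f1 (22 GB) → disk 1 (remaining 42 GB)
f2 (52 GB) → disk 2 (remaining 12 GB)
f3 (33 GB) → disk 1 (remaining 9 GB)
f4 (23 GB) → disk 3 (remaining 41 GB)
f5 (50 GB) → disk 4 (remaining 14 GB)
f6 (7 GB) → disk 1 (remaining 2 GB)
f7 (14 GB) → disk 4 (remaining 0 GB)
f8 (10 GB) → disk 2 (remaining 2 GB)
f9 (28 GB) → disk 3 (remaining 13 GB)
f10 (54 GB) → disk 5 (remaining 10 GB)
f11 (35 GB) → disk 6 (remaining 29 GB)
f12 (38 GB) → disk 7 (remaining 26 GB)
f13 (36 GB) → disk 8 (remaining 28 GB)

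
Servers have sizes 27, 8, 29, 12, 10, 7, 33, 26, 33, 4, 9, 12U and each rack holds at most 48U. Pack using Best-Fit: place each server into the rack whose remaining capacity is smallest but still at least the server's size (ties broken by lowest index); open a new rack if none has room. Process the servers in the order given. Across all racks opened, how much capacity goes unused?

Put 27U in rack 1; 21U remain.
Put 8U in rack 1; 13U remain.
Put 29U in rack 2; 19U remain.
Put 12U in rack 1; 1U remain.
Put 10U in rack 2; 9U remain.
Put 7U in rack 2; 2U remain.
Put 33U in rack 3; 15U remain.
Put 26U in rack 4; 22U remain.
Put 33U in rack 5; 15U remain.
Put 4U in rack 3; 11U remain.
Put 9U in rack 3; 2U remain.
Put 12U in rack 5; 3U remain.
5 racks × 48U = 240U; used 210U; unused 30U.

30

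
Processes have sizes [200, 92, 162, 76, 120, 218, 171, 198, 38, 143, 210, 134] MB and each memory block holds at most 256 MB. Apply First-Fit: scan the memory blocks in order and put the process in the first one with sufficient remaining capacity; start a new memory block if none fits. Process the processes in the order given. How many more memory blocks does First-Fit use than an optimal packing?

First-Fit: [200,38] [92,162] [76,120] [218] [171] [198] [143] [210] [134] → 9 memory blocks.
8 processes exceed 128 MB (half the capacity), and no two of those can share a memory block, so at least 8 memory blocks are needed.
An optimal packing achieves that bound: [218,38] [210] [200] [198] [171,76] [162,92] [143] [134,120] → 8 memory blocks.
Excess: 9 − 8 = 1.

1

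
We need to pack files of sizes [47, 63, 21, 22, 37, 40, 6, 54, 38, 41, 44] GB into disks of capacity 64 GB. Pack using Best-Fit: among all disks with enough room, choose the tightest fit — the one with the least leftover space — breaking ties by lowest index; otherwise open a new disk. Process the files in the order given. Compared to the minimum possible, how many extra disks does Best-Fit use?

1

Best-Fit: [47,6] [63] [21,22] [37] [40] [54] [38] [41] [44] → 9 disks.
8 files exceed 32 GB (half the capacity), and no two of those can share a disk, so at least 8 disks are needed.
An optimal packing achieves that bound: [63] [54,6] [47] [44] [41,22] [40,21] [38] [37] → 8 disks.
Excess: 9 − 8 = 1.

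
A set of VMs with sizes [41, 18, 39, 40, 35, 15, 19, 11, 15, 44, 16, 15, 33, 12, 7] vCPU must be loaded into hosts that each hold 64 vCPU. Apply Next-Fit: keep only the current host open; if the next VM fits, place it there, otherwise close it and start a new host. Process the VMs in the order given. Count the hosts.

host 1: place 41 vCPU, 23 vCPU left
host 1: place 18 vCPU, 5 vCPU left
host 2: place 39 vCPU, 25 vCPU left
host 3: place 40 vCPU, 24 vCPU left
host 4: place 35 vCPU, 29 vCPU left
host 4: place 15 vCPU, 14 vCPU left
host 5: place 19 vCPU, 45 vCPU left
host 5: place 11 vCPU, 34 vCPU left
host 5: place 15 vCPU, 19 vCPU left
host 6: place 44 vCPU, 20 vCPU left
host 6: place 16 vCPU, 4 vCPU left
host 7: place 15 vCPU, 49 vCPU left
host 7: place 33 vCPU, 16 vCPU left
host 7: place 12 vCPU, 4 vCPU left
host 8: place 7 vCPU, 57 vCPU left
Final hosts: [41,18] [39] [40] [35,15] [19,11,15] [44,16] [15,33,12] [7].

8 hosts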